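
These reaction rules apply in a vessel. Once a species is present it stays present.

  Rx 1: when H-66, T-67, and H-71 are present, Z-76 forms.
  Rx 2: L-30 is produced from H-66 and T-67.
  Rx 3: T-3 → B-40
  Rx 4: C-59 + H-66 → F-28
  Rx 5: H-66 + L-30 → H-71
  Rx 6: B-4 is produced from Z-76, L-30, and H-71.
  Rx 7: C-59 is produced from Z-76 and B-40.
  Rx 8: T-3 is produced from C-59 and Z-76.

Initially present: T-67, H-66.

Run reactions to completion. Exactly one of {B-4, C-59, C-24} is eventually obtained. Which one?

H-66 and T-67 present → L-30 forms (Rx 2).
H-66 and L-30 present → H-71 forms (Rx 5).
H-66, T-67, and H-71 present → Z-76 forms (Rx 1).
Z-76, L-30, and H-71 present → B-4 forms (Rx 6).
C-59 would need Z-76 and B-40 (Rx 7), but B-40 never forms. No rule produces C-24, and it is not given.

B-4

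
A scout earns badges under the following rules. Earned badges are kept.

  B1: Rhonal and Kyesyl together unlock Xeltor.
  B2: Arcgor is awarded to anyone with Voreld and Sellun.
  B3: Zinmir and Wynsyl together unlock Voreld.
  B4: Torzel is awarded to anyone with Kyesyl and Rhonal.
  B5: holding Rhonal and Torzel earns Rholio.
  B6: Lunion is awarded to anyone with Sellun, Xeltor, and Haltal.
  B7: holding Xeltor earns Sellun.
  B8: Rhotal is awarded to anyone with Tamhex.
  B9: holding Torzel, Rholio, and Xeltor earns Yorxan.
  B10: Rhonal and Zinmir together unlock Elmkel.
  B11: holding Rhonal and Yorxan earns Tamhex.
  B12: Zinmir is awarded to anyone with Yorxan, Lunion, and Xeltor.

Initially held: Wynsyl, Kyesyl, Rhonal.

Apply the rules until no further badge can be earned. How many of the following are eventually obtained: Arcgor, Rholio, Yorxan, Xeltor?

With Kyesyl and Rhonal, Torzel is earned (B4).
With Rhonal and Kyesyl, Xeltor is earned (B1).
With Rhonal and Torzel, Rholio is earned (B5).
With Torzel, Rholio, and Xeltor, Yorxan is earned (B9).
Arcgor would need Voreld and Sellun (B2), but Voreld is never earned.
Rholio: reached.
Yorxan: reached.
Xeltor: reached.
Reached: Rholio, Yorxan, and Xeltor — 3 of the 4.

3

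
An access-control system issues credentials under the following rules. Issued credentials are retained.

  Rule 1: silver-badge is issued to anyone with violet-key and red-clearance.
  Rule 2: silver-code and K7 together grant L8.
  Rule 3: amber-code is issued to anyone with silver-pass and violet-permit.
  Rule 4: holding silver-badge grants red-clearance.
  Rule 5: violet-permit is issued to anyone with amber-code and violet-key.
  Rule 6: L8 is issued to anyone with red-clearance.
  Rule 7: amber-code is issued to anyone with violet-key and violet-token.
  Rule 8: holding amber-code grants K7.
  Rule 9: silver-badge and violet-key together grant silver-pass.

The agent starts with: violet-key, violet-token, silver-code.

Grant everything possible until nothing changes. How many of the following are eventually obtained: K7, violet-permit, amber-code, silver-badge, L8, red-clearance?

Holding violet-key and violet-token grants amber-code (Rule 7).
Holding amber-code grants K7 (Rule 8).
Holding amber-code and violet-key grants violet-permit (Rule 5).
Holding silver-code and K7 grants L8 (Rule 2).
K7: reached.
violet-permit: reached.
amber-code: reached.
silver-badge would need violet-key and red-clearance (Rule 1), but red-clearance is never granted.
L8: reached.
red-clearance would need silver-badge (Rule 4), but silver-badge is never granted.
Reached: K7, violet-permit, amber-code, and L8 — 4 of the 6.

4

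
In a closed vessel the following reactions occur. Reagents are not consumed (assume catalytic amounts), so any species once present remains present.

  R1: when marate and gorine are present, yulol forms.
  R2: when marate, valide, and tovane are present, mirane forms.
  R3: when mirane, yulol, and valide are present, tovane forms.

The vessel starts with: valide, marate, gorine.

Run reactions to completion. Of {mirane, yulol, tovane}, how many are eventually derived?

marate and gorine present → yulol forms (R1).
mirane would need marate, valide, and tovane (R2), but tovane never forms.
yulol: reached.
tovane would need mirane, yulol, and valide (R3), but mirane never forms.
Reached: yulol — 1 of the 3.

1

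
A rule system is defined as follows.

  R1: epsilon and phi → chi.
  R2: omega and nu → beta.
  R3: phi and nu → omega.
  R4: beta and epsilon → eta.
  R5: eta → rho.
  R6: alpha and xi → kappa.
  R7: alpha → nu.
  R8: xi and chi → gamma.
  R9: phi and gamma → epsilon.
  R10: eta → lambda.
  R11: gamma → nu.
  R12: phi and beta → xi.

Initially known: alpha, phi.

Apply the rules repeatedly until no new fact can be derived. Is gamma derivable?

No

gamma would need xi and chi (R8), but chi is never established.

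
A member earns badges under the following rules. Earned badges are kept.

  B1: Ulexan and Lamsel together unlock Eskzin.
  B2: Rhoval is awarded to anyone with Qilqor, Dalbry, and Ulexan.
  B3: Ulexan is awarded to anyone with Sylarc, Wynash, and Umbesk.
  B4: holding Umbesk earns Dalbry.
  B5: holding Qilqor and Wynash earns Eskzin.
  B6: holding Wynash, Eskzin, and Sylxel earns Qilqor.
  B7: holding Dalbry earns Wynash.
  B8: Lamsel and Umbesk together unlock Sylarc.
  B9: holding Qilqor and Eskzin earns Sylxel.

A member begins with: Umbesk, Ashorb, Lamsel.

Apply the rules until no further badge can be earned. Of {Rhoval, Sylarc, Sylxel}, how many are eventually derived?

1

With Lamsel and Umbesk, Sylarc is earned (B8).
Rhoval would need Qilqor, Dalbry, and Ulexan (B2), but Qilqor is never earned.
Sylarc: reached.
Sylxel would need Qilqor and Eskzin (B9), but Qilqor is never earned.
Reached: Sylarc — 1 of the 3.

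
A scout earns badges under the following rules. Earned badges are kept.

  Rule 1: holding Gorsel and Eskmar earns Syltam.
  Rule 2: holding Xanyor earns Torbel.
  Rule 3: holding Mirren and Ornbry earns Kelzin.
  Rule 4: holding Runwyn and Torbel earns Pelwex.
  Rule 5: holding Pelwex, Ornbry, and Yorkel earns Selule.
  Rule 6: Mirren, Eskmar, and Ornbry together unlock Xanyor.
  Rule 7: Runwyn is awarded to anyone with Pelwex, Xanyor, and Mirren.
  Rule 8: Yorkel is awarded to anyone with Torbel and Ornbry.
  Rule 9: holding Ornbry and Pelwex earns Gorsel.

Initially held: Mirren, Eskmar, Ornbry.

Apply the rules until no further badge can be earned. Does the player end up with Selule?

Selule would need Pelwex, Ornbry, and Yorkel (Rule 5), but Pelwex is never earned.

No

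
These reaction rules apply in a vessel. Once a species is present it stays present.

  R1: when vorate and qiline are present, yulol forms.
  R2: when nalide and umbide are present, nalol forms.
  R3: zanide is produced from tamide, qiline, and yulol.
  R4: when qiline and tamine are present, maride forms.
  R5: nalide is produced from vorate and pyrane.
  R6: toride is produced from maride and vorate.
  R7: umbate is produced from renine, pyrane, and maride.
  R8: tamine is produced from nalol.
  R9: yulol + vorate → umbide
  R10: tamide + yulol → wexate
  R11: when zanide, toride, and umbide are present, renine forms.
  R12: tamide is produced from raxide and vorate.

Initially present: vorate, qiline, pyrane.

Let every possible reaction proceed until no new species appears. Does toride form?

Yes

vorate and pyrane present → nalide forms (R5).
vorate and qiline present → yulol forms (R1).
yulol and vorate present → umbide forms (R9).
nalide and umbide present → nalol forms (R2).
nalol present → tamine forms (R8).
qiline and tamine present → maride forms (R4).
maride and vorate present → toride forms (R6).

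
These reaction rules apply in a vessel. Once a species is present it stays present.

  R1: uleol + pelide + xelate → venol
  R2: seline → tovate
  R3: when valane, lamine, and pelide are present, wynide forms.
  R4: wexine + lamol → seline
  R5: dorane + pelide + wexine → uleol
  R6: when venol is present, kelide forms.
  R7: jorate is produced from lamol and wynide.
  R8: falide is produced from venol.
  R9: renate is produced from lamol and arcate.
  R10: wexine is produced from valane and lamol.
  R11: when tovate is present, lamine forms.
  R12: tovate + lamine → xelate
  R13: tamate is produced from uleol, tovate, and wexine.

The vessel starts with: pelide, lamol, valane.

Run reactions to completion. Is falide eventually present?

falide would need venol (R8), but venol never forms.

No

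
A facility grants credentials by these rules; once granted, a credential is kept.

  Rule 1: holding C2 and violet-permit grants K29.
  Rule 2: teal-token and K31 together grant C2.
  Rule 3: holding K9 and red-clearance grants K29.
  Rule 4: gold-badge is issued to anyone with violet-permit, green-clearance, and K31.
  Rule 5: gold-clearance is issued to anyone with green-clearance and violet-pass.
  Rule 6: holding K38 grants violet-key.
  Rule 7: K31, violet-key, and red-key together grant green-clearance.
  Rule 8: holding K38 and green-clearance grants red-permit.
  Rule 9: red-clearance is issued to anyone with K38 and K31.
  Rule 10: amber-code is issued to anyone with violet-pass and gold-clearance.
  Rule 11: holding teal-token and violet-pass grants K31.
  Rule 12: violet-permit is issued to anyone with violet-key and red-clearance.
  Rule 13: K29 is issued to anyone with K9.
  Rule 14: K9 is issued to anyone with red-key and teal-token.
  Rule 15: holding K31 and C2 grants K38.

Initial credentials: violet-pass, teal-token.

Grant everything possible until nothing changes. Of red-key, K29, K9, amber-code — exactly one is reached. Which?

Holding teal-token and violet-pass grants K31 (Rule 11).
Holding teal-token and K31 grants C2 (Rule 2).
Holding K31 and C2 grants K38 (Rule 15).
Holding K38 and K31 grants red-clearance (Rule 9).
Holding K38 grants violet-key (Rule 6).
Holding violet-key and red-clearance grants violet-permit (Rule 12).
Holding C2 and violet-permit grants K29 (Rule 1).
amber-code would need violet-pass and gold-clearance (Rule 10), but gold-clearance is never granted. No rule produces red-key, and it is not given. K9 would need red-key and teal-token (Rule 14), but red-key is never granted.

K29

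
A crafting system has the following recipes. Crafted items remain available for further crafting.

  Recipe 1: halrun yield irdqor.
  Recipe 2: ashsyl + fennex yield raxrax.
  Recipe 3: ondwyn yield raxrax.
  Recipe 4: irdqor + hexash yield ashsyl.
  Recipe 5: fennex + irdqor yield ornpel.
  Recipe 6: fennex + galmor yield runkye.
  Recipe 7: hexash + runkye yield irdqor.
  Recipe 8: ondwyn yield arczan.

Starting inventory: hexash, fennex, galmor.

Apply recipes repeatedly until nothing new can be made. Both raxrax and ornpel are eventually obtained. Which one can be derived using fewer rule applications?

ornpel: Using Recipe 6, fennex and galmor make runkye. hexash + runkye → irdqor (Recipe 7). fennex + irdqor → ornpel (Recipe 5). [3 rule applications]
raxrax: fennex + galmor → runkye (Recipe 6). Using Recipe 7, hexash and runkye make irdqor. Using Recipe 4, irdqor and hexash make ashsyl. Using Recipe 2, ashsyl and fennex make raxrax. [4 rule applications]
ornpel needs fewer.

ornpel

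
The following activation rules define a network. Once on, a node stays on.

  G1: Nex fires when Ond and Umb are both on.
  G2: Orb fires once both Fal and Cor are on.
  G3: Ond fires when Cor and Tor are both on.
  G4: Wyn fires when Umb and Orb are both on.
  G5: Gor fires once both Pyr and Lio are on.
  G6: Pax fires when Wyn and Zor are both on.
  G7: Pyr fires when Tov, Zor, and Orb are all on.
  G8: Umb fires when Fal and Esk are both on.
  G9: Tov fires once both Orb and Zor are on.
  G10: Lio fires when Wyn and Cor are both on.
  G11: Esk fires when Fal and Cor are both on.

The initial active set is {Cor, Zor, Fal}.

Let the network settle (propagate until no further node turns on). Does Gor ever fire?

G2: Fal and Cor on → Orb on.
Fal and Cor are on, so Esk fires (G11).
Orb and Zor are on, so Tov fires (G9).
Fal and Esk are on, so Umb fires (G8).
Tov, Zor, and Orb are on, so Pyr fires (G7).
Umb and Orb are on, so Wyn fires (G4).
Wyn and Cor are on, so Lio fires (G10).
Pyr and Lio are on, so Gor fires (G5).

Yes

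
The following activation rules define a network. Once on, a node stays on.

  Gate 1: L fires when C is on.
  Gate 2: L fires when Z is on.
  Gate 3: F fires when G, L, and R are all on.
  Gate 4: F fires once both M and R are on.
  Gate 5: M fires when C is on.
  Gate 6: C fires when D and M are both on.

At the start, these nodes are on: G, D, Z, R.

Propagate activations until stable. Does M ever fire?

M would need C (Gate 5), but C never turns on.

No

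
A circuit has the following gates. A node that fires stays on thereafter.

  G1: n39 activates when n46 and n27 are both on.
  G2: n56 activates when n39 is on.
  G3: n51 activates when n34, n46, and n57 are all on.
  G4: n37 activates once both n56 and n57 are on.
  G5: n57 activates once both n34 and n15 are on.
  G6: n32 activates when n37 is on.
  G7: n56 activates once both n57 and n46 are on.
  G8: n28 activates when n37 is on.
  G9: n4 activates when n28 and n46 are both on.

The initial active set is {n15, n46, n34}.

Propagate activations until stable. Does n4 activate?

Yes

G5: n34 and n15 on → n57 on.
G7: n57 and n46 on → n56 on.
n56 and n57 are on, so n37 activates (G4).
n37 is on, so n28 activates (G8).
G9: n28 and n46 on → n4 on.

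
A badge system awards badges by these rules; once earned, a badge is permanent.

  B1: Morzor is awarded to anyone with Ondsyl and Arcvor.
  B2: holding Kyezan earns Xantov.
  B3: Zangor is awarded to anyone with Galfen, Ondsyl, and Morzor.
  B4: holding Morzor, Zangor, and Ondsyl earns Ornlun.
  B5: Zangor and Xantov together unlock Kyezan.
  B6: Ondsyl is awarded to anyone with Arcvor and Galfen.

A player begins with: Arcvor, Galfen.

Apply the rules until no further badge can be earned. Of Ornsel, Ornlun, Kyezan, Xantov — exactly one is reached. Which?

With Arcvor and Galfen, Ondsyl is earned (B6).
With Ondsyl and Arcvor, Morzor is earned (B1).
With Galfen, Ondsyl, and Morzor, Zangor is earned (B3).
With Morzor, Zangor, and Ondsyl, Ornlun is earned (B4).
Xantov would need Kyezan (B2), but Kyezan is never earned. Kyezan would need Zangor and Xantov (B5), but Xantov is never earned. No rule produces Ornsel, and it is not given.

Ornlun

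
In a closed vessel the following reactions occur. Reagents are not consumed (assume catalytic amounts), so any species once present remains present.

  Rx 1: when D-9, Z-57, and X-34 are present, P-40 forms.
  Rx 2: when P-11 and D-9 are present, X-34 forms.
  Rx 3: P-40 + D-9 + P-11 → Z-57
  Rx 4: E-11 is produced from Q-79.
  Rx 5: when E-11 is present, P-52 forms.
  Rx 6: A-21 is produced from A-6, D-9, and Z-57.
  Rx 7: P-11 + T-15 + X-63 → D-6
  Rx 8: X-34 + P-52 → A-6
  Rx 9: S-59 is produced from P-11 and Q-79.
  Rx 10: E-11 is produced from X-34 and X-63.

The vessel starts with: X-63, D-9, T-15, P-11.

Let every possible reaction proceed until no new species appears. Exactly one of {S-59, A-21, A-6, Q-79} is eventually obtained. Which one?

A-6

P-11 and D-9 present → X-34 forms (Rx 2).
X-34 and X-63 present → E-11 forms (Rx 10).
E-11 present → P-52 forms (Rx 5).
X-34 and P-52 present → A-6 forms (Rx 8).
S-59 would need P-11 and Q-79 (Rx 9), but Q-79 never forms. No rule produces Q-79, and it is not given. A-21 would need A-6, D-9, and Z-57 (Rx 6), but Z-57 never forms.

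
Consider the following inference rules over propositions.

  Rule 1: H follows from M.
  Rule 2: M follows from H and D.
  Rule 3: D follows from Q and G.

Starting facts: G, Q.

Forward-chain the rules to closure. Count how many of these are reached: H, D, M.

Q and G hold, so D follows (Rule 3).
H would need M (Rule 1), but M is never established.
D: reached.
M would need H and D (Rule 2), but H is never established.
Reached: D — 1 of the 3.

1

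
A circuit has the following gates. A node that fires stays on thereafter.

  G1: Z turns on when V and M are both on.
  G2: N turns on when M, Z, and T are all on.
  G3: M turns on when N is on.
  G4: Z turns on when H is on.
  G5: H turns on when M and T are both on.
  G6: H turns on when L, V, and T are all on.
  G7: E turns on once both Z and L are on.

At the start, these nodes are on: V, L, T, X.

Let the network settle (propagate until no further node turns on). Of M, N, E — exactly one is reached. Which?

L, V, and T are on, so H turns on (G6).
G4: H on → Z on.
G7: Z and L on → E on.
N would need M, Z, and T (G2), but M never turns on. M would need N (G3), but N never turns on.

E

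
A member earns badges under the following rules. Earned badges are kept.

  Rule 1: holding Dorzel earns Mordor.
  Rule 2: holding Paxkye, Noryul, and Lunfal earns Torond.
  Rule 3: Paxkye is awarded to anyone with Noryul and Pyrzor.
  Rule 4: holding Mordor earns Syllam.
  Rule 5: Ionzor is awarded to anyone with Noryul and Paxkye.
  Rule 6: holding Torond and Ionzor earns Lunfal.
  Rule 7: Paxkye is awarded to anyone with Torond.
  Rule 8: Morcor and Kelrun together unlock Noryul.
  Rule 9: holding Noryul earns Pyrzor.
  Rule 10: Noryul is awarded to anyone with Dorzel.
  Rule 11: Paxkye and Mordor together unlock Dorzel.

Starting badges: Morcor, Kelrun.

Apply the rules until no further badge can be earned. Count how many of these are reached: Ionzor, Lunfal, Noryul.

2

With Morcor and Kelrun, Noryul is earned (Rule 8).
With Noryul, Pyrzor is earned (Rule 9).
With Noryul and Pyrzor, Paxkye is earned (Rule 3).
With Noryul and Paxkye, Ionzor is earned (Rule 5).
Ionzor: reached.
Lunfal would need Torond and Ionzor (Rule 6), but Torond is never earned.
Noryul: reached.
Reached: Ionzor and Noryul — 2 of the 3.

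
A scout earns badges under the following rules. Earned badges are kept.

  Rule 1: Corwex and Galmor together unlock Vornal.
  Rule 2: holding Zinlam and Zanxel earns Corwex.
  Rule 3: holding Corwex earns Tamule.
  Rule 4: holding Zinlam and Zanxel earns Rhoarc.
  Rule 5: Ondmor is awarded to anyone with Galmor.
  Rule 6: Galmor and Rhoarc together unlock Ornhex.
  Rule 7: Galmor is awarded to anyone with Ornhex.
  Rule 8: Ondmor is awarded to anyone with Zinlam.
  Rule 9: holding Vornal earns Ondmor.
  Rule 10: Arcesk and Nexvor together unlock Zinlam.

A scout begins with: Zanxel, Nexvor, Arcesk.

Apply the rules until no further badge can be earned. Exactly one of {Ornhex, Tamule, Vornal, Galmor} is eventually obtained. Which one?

With Arcesk and Nexvor, Zinlam is earned (Rule 10).
With Zinlam and Zanxel, Corwex is earned (Rule 2).
With Corwex, Tamule is earned (Rule 3).
Ornhex would need Galmor and Rhoarc (Rule 6), but Galmor is never earned. Vornal would need Corwex and Galmor (Rule 1), but Galmor is never earned. Galmor would need Ornhex (Rule 7), but Ornhex is never earned.

Tamule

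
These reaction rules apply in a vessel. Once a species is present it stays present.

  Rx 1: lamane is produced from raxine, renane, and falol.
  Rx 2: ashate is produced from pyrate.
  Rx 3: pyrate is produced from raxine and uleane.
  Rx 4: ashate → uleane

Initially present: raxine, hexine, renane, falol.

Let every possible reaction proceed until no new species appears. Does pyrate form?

No

pyrate would need raxine and uleane (Rx 3), but uleane never forms.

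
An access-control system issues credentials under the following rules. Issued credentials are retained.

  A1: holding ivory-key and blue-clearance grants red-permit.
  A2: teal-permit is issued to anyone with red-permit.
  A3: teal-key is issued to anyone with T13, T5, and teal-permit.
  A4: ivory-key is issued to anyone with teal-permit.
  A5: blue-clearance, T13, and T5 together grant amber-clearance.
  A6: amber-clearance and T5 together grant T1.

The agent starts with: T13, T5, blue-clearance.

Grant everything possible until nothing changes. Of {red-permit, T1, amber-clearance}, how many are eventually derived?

2

Holding blue-clearance, T13, and T5 grants amber-clearance (A5).
Holding amber-clearance and T5 grants T1 (A6).
red-permit would need ivory-key and blue-clearance (A1), but ivory-key is never granted.
T1: reached.
amber-clearance: reached.
Reached: T1 and amber-clearance — 2 of the 3.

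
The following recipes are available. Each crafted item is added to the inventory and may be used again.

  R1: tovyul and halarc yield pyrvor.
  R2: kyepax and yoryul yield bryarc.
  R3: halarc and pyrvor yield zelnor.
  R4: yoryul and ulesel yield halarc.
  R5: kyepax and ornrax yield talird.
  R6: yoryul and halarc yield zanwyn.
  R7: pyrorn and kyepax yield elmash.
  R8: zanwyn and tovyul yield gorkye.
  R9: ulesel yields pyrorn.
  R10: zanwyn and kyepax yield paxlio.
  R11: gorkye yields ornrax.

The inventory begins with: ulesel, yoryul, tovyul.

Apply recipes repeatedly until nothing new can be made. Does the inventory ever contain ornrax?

Yes

Using R4, yoryul and ulesel make halarc.
yoryul and halarc → zanwyn (R6).
Using R8, zanwyn and tovyul make gorkye.
Using R11, gorkye makes ornrax.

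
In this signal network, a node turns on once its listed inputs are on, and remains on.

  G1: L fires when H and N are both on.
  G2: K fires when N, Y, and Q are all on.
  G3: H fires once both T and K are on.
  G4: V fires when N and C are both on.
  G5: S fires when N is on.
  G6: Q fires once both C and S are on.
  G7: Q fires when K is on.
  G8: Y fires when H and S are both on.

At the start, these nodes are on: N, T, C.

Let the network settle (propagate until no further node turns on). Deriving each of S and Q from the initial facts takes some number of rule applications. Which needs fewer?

S

S: G5: N on → S on. [1 rule application]
Q: N is on, so S fires (G5). C and S are on, so Q fires (G6). [2 rule applications]
S needs fewer.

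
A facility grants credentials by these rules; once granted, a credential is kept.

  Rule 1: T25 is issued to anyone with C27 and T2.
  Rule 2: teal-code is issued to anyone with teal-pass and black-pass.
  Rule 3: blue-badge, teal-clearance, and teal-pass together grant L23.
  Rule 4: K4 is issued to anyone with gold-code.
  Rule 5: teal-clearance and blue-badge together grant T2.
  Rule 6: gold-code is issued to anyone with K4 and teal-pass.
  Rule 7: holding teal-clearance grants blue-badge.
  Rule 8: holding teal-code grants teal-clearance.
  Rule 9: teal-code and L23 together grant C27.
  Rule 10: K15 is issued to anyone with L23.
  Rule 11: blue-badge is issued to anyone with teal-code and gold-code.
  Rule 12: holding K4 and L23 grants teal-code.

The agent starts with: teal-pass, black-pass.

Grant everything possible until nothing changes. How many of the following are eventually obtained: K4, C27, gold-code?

1

Holding teal-pass and black-pass grants teal-code (Rule 2).
Holding teal-code grants teal-clearance (Rule 8).
Holding teal-clearance grants blue-badge (Rule 7).
Holding blue-badge, teal-clearance, and teal-pass grants L23 (Rule 3).
Holding teal-code and L23 grants C27 (Rule 9).
K4 would need gold-code (Rule 4), but gold-code is never granted.
C27: reached.
gold-code would need K4 and teal-pass (Rule 6), but K4 is never granted.
Reached: C27 — 1 of the 3.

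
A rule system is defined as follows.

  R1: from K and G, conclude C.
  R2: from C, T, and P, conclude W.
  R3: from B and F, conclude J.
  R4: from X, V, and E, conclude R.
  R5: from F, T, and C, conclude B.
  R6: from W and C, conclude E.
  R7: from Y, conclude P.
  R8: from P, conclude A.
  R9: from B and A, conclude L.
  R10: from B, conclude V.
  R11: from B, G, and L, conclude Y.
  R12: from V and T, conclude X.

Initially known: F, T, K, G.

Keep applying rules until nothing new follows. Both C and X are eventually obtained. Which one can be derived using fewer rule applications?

C: From K and G, R1 gives C. [1 rule application]
X: From K and G, R1 gives C. From F, T, and C, R5 gives B. From B, R10 gives V. From V and T, R12 gives X. [4 rule applications]
C needs fewer.

C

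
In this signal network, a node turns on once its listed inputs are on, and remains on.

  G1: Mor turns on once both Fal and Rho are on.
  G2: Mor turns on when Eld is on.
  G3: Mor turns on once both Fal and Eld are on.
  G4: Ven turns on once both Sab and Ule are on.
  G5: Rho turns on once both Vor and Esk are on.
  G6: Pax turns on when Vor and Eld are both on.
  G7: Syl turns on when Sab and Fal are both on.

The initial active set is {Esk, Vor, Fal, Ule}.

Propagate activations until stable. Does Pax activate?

No

Pax would need Vor and Eld (G6), but Eld never turns on.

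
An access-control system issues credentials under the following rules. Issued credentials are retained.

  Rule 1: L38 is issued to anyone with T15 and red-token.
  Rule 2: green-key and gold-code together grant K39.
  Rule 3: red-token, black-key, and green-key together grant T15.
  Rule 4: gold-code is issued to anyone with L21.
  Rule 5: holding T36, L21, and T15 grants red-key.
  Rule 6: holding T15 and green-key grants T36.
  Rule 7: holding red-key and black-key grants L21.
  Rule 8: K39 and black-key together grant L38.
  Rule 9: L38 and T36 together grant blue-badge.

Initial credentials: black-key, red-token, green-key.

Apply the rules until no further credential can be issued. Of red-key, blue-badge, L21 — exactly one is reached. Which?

Holding red-token, black-key, and green-key grants T15 (Rule 3).
Holding T15 and red-token grants L38 (Rule 1).
Holding T15 and green-key grants T36 (Rule 6).
Holding L38 and T36 grants blue-badge (Rule 9).
L21 would need red-key and black-key (Rule 7), but red-key is never granted. red-key would need T36, L21, and T15 (Rule 5), but L21 is never granted.

blue-badge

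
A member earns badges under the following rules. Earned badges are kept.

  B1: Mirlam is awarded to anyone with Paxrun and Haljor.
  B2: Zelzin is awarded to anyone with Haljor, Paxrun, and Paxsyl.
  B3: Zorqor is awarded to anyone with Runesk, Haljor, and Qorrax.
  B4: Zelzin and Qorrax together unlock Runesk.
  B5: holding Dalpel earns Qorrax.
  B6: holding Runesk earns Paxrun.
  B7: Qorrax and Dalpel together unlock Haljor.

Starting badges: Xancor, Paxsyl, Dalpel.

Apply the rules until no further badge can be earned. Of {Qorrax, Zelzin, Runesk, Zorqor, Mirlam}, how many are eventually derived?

With Dalpel, Qorrax is earned (B5).
Qorrax: reached.
Zelzin would need Haljor, Paxrun, and Paxsyl (B2), but Paxrun is never earned.
Runesk would need Zelzin and Qorrax (B4), but Zelzin is never earned.
Zorqor would need Runesk, Haljor, and Qorrax (B3), but Runesk is never earned.
Mirlam would need Paxrun and Haljor (B1), but Paxrun is never earned.
Reached: Qorrax — 1 of the 5.

1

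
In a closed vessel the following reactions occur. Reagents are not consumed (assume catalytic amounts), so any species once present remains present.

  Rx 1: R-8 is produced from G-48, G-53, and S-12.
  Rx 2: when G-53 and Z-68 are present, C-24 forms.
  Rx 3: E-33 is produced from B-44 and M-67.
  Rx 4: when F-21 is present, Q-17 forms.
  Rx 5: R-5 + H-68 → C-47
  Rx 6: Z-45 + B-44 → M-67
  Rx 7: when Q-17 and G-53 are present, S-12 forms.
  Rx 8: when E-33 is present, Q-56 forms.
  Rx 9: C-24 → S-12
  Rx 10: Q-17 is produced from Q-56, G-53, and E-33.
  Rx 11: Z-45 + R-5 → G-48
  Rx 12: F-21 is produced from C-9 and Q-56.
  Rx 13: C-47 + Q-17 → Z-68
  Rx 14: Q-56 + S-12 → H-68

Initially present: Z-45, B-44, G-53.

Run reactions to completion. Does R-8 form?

No

R-8 would need G-48, G-53, and S-12 (Rx 1), but G-48 never forms.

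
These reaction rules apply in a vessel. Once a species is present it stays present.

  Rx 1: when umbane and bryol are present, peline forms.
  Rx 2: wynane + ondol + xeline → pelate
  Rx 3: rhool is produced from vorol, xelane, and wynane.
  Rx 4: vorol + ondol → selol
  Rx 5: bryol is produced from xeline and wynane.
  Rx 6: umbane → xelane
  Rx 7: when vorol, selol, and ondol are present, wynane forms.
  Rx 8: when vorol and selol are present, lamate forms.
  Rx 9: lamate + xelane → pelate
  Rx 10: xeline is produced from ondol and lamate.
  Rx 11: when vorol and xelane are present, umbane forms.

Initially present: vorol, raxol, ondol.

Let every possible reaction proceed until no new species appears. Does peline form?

No

peline would need umbane and bryol (Rx 1), but umbane never forms.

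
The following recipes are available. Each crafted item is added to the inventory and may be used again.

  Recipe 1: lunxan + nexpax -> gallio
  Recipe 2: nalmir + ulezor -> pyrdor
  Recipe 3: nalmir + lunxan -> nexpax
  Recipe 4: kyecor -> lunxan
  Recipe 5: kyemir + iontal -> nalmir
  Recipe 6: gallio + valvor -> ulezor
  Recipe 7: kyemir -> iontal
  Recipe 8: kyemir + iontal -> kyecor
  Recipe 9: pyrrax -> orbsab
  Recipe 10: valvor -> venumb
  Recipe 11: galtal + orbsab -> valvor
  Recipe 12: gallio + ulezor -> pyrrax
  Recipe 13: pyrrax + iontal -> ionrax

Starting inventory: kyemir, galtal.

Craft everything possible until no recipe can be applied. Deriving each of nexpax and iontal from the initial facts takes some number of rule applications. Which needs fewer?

iontal: kyemir -> iontal (Recipe 7). [1 rule application]
nexpax: kyemir -> iontal (Recipe 7). kyemir + iontal -> nalmir (Recipe 5). kyemir + iontal -> kyecor (Recipe 8). Using Recipe 4, kyecor makes lunxan. Using Recipe 3, nalmir and lunxan make nexpax. [5 rule applications]
iontal needs fewer.

iontal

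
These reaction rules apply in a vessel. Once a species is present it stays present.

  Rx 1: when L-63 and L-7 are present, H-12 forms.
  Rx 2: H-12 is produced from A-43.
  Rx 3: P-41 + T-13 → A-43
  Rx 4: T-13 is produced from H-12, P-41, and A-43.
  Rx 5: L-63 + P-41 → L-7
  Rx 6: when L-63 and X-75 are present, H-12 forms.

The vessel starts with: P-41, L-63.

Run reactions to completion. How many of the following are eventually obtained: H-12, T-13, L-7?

2

L-63 and P-41 present → L-7 forms (Rx 5).
L-63 and L-7 present → H-12 forms (Rx 1).
H-12: reached.
T-13 would need H-12, P-41, and A-43 (Rx 4), but A-43 never forms.
L-7: reached.
Reached: H-12 and L-7 — 2 of the 3.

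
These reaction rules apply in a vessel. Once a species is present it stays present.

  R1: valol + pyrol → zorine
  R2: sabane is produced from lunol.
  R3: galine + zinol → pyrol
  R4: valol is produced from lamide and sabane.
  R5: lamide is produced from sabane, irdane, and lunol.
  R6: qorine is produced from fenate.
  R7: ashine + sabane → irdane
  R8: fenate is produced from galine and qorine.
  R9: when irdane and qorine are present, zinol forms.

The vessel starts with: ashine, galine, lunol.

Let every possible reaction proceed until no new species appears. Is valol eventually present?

lunol present → sabane forms (R2).
ashine and sabane present → irdane forms (R7).
sabane, irdane, and lunol present → lamide forms (R5).
lamide and sabane present → valol forms (R4).

Yes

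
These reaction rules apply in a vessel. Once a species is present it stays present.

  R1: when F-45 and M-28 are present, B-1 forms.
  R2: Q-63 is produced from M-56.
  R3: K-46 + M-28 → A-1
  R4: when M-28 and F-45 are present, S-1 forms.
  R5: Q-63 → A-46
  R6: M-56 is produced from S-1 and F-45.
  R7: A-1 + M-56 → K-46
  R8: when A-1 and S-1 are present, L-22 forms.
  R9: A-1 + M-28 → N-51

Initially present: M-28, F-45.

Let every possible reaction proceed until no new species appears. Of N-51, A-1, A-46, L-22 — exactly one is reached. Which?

M-28 and F-45 present → S-1 forms (R4).
S-1 and F-45 present → M-56 forms (R6).
M-56 present → Q-63 forms (R2).
Q-63 present → A-46 forms (R5).
A-1 would need K-46 and M-28 (R3), but K-46 never forms. L-22 would need A-1 and S-1 (R8), but A-1 never forms. N-51 would need A-1 and M-28 (R9), but A-1 never forms.

A-46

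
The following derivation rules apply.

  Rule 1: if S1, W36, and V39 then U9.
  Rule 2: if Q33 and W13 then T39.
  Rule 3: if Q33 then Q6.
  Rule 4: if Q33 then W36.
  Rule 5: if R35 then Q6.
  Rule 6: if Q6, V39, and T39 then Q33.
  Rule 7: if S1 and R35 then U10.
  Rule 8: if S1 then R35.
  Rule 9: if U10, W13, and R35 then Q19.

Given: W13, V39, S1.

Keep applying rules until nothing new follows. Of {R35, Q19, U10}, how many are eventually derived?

S1 holds, so R35 follows (Rule 8).
S1 and R35 hold, so U10 follows (Rule 7).
From U10, W13, and R35, Rule 9 gives Q19.
R35: reached.
Q19: reached.
U10: reached.
All 3 are reached.

3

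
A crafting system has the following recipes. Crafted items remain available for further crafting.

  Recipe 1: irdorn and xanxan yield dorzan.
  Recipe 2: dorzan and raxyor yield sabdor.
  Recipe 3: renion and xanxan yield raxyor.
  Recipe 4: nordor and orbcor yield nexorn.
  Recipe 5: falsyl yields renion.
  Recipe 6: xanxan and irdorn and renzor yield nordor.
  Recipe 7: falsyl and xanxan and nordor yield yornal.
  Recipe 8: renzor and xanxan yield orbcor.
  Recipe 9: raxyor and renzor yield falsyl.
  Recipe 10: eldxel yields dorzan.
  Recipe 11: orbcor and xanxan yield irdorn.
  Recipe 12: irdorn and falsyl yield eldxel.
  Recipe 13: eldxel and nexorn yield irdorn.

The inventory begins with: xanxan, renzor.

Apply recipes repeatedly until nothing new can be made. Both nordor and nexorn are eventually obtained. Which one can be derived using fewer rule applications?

nordor: renzor and xanxan → orbcor (Recipe 8). Using Recipe 11, orbcor and xanxan make irdorn. xanxan and irdorn and renzor → nordor (Recipe 6). [3 rule applications]
nexorn: Using Recipe 8, renzor and xanxan make orbcor. Using Recipe 11, orbcor and xanxan make irdorn. Using Recipe 6, xanxan, irdorn, and renzor make nordor. Using Recipe 4, nordor and orbcor make nexorn. [4 rule applications]
nordor needs fewer.

nordor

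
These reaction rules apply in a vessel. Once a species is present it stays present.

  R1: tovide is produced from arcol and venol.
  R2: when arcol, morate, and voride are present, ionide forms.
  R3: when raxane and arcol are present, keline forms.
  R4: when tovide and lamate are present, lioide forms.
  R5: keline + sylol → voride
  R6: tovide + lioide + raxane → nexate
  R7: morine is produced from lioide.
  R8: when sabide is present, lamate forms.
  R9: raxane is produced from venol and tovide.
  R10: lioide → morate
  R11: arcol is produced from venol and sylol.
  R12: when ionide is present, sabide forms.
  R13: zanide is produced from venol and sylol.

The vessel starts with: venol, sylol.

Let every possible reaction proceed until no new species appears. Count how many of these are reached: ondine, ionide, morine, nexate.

0

No rule produces ondine, and it is not given.
ionide would need arcol, morate, and voride (R2), but morate never forms.
morine would need lioide (R7), but lioide never forms.
nexate would need tovide, lioide, and raxane (R6), but lioide never forms.
None of the 4 are reached.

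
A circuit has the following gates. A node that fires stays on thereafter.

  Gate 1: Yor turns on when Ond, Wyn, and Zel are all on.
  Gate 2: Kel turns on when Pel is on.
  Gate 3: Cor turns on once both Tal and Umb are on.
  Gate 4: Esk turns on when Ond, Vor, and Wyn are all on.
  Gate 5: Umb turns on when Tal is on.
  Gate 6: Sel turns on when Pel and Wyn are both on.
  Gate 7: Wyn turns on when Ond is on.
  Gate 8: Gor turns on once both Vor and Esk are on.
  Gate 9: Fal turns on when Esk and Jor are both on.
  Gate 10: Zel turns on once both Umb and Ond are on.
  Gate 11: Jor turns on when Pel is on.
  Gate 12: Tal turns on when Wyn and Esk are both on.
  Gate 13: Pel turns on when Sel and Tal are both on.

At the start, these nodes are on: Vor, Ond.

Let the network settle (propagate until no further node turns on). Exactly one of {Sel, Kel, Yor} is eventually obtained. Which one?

Ond is on, so Wyn turns on (Gate 7).
Gate 4: Ond, Vor, and Wyn on → Esk on.
Gate 12: Wyn and Esk on → Tal on.
Gate 5: Tal on → Umb on.
Gate 10: Umb and Ond on → Zel on.
Ond, Wyn, and Zel are on, so Yor turns on (Gate 1).
Kel would need Pel (Gate 2), but Pel never turns on. Sel would need Pel and Wyn (Gate 6), but Pel never turns on.

Yor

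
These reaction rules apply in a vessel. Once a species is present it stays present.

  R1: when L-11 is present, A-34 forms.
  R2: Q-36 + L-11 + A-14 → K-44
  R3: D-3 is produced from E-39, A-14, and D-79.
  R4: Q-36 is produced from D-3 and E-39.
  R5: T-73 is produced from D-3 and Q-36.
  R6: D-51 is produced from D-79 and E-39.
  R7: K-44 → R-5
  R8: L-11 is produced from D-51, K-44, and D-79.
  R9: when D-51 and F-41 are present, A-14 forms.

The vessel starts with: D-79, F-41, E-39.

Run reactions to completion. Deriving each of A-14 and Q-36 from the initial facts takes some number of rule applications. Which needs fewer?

A-14

A-14: D-79 and E-39 present → D-51 forms (R6). D-51 and F-41 present → A-14 forms (R9). [2 rule applications]
Q-36: D-79 and E-39 present → D-51 forms (R6). D-51 and F-41 present → A-14 forms (R9). E-39, A-14, and D-79 present → D-3 forms (R3). D-3 and E-39 present → Q-36 forms (R4). [4 rule applications]
A-14 needs fewer.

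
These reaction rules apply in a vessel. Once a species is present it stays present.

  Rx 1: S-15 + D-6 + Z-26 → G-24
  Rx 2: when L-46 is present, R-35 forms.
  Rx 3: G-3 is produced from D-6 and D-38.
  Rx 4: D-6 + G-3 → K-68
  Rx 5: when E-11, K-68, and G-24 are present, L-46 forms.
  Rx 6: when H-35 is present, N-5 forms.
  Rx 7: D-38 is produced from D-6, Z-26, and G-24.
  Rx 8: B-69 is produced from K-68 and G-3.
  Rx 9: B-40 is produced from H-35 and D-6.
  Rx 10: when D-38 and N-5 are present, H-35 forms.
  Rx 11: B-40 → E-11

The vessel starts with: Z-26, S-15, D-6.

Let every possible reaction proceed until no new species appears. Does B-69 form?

S-15, D-6, and Z-26 present → G-24 forms (Rx 1).
D-6, Z-26, and G-24 present → D-38 forms (Rx 7).
D-6 and D-38 present → G-3 forms (Rx 3).
D-6 and G-3 present → K-68 forms (Rx 4).
K-68 and G-3 present → B-69 forms (Rx 8).

Yes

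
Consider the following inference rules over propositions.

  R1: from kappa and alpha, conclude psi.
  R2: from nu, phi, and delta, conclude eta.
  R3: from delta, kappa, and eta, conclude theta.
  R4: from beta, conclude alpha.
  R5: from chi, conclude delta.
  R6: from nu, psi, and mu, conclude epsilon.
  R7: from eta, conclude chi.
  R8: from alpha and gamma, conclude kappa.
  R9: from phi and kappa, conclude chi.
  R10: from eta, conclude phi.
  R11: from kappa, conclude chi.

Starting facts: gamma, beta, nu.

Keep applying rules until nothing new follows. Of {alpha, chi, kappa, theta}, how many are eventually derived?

beta holds, so alpha follows (R4).
alpha and gamma hold, so kappa follows (R8).
From kappa, R11 gives chi.
alpha: reached.
chi: reached.
kappa: reached.
theta would need delta, kappa, and eta (R3), but eta is never established.
Reached: alpha, chi, and kappa — 3 of the 4.

3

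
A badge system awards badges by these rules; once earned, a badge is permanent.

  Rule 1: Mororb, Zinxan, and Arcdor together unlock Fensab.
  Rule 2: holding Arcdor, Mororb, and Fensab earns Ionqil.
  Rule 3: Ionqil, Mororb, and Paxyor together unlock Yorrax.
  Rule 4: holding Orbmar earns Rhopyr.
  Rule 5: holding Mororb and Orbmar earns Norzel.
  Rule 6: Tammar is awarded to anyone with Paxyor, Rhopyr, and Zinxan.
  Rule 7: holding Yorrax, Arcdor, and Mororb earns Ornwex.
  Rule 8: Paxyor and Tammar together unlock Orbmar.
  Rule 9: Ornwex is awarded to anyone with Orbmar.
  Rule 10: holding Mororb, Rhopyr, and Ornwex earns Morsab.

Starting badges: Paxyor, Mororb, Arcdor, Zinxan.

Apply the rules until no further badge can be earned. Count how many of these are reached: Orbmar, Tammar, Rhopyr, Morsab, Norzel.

Orbmar would need Paxyor and Tammar (Rule 8), but Tammar is never earned.
Tammar would need Paxyor, Rhopyr, and Zinxan (Rule 6), but Rhopyr is never earned.
Rhopyr would need Orbmar (Rule 4), but Orbmar is never earned.
Morsab would need Mororb, Rhopyr, and Ornwex (Rule 10), but Rhopyr is never earned.
Norzel would need Mororb and Orbmar (Rule 5), but Orbmar is never earned.
None of the 5 are reached.

0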